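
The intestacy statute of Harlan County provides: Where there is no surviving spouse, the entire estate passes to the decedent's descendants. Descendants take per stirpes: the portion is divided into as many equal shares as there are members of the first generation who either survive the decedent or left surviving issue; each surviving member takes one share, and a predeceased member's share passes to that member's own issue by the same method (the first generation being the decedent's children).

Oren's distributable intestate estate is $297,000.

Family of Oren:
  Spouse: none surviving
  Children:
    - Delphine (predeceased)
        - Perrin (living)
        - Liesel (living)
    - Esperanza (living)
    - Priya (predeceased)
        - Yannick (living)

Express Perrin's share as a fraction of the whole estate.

The entire $297,000 passes to the descendants.
That amount ($297,000) is divided into 3 shares of $99,000: Esperanza takes $99,000; Delphine's $99,000 share passes to Delphine's issue; Priya's $99,000 share passes to Priya's issue.
Delphine's share ($99,000) is divided into 2 shares of $49,500: Perrin and Liesel each take $49,500.
Priya's share ($99,000) passes entirely to Yannick.

Perrin receives 1/6 of the estate.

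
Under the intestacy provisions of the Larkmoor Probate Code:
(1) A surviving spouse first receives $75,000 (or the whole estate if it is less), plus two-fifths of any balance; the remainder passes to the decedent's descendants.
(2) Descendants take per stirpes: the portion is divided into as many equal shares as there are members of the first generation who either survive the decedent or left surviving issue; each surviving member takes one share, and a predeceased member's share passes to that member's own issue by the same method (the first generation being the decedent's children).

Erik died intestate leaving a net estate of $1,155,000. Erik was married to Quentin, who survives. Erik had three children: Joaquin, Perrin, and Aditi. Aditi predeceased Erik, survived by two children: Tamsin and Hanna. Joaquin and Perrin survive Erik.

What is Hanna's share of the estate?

Hanna receives $108,000.

Quentin first takes $75,000, leaving a balance of $1,080,000. Quentin then takes two-fifths of the balance ($432,000), for a total of $507,000. The remaining $648,000 passes to the descendants.
The descendants' portion ($648,000) is divided into 3 shares of $216,000: Joaquin and Perrin each take $216,000; Aditi's $216,000 share passes to Aditi's issue.
Aditi's share ($216,000) is divided into 2 shares of $108,000: Tamsin and Hanna each take $108,000.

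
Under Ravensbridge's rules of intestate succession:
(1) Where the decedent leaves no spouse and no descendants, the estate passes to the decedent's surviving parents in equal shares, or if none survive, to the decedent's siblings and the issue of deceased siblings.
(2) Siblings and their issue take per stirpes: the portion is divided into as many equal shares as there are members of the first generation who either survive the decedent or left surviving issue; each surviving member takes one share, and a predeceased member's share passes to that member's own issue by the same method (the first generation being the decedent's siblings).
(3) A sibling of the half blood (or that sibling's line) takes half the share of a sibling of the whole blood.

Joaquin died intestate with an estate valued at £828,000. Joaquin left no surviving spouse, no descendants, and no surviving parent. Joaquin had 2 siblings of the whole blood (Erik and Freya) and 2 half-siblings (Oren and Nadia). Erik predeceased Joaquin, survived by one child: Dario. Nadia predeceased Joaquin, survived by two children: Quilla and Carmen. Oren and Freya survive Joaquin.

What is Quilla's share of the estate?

The entire £828,000 passes to the siblings and their issue.
Counting each half-blood sibling's line as half a unit, there are 3 units in £828,000, so one unit is £276,000. Whole-blood lines (Erik and Freya) take £276,000 each; half-blood lines (Oren and Nadia) take £138,000 each.
Erik's share (£276,000) passes entirely to Dario.
Nadia's share (£138,000) is divided into 2 shares of £69,000: Quilla and Carmen each take £69,000.

Quilla receives £69,000.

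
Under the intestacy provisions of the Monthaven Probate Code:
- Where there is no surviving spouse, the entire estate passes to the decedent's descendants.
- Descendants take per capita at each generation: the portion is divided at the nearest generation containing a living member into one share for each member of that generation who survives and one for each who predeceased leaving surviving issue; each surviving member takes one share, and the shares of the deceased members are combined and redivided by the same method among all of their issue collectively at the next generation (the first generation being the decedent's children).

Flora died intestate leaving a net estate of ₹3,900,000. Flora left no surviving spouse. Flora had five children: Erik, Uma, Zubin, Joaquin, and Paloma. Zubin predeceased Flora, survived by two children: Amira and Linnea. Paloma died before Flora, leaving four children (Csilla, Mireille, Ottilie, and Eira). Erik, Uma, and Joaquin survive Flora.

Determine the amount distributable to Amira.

Amira receives ₹260,000.

The entire ₹3,900,000 passes to the descendants.
That amount (₹3,900,000) is divided at the children's generation into 5 shares of ₹780,000. Erik, Uma, and Joaquin each take ₹780,000. The 2 shares of the deceased (Zubin and Paloma) are combined into a pool of ₹1,560,000.
That pool (₹1,560,000) is divided at the grandchildren's generation equally among Amira, Linnea, Csilla, Mireille, Ottilie, and Eira: ₹260,000 each.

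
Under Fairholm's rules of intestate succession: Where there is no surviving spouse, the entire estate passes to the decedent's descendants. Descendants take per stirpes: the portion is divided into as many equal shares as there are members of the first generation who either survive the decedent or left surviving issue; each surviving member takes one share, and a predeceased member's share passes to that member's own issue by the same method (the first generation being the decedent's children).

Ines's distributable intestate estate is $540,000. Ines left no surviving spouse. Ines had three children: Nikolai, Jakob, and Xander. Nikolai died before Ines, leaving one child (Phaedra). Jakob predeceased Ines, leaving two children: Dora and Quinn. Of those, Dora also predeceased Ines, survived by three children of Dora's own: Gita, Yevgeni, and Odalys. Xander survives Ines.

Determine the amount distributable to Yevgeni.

Yevgeni receives $30,000.

The entire $540,000 passes to the descendants.
That amount ($540,000) is divided into 3 shares of $180,000: Xander takes $180,000; Nikolai's $180,000 share passes to Nikolai's issue; Jakob's $180,000 share passes to Jakob's issue.
Nikolai's share ($180,000) passes entirely to Phaedra.
Jakob's share ($180,000) is divided into 2 shares of $90,000: Quinn takes $90,000; Dora's $90,000 share passes to Dora's issue.
Dora's share ($90,000) is divided into 3 shares of $30,000: Gita, Yevgeni, and Odalys each take $30,000.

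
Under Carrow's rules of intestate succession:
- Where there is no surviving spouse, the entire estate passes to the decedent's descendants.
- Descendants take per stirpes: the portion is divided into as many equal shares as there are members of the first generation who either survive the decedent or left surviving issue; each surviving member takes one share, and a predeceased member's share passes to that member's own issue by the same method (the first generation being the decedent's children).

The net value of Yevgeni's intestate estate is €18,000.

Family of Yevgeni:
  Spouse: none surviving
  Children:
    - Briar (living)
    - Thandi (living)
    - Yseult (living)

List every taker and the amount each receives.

Briar: €6,000; Thandi: €6,000; Yseult: €6,000

The entire €18,000 passes to the descendants.
That amount (€18,000) is divided into 3 shares of €6,000: Briar, Thandi, and Yseult each take €6,000.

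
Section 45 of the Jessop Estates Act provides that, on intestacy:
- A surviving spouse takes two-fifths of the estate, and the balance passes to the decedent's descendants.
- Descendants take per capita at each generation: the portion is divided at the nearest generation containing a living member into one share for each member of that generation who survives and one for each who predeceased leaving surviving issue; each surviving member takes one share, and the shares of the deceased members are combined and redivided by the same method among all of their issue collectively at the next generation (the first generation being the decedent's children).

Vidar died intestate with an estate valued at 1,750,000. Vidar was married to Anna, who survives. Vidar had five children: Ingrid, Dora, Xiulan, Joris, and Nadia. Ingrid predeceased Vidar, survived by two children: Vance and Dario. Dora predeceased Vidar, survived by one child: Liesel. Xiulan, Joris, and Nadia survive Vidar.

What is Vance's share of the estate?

Vance receives 140,000.

Anna takes two-fifths of 1,750,000 = 700,000. The remaining 1,050,000 passes to the descendants.
The descendants' portion (1,050,000) is divided at the children's generation into 5 shares of 210,000. Xiulan, Joris, and Nadia each take 210,000. The 2 shares of the deceased (Ingrid and Dora) are combined into a pool of 420,000.
That pool (420,000) is divided at the grandchildren's generation equally among Vance, Dario, and Liesel: 140,000 each.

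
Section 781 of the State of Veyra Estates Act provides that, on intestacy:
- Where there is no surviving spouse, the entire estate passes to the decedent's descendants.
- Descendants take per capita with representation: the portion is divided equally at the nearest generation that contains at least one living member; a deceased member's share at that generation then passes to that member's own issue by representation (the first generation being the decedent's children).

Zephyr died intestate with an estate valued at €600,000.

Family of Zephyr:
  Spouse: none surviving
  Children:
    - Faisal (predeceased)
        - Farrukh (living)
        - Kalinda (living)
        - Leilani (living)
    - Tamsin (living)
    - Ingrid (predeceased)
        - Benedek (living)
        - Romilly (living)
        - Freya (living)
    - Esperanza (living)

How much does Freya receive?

Freya receives €50,000.

The entire €600,000 passes to the descendants.
That amount (€600,000) is divided into 4 shares of €150,000: Tamsin and Esperanza each take €150,000; Faisal's €150,000 share passes to Faisal's issue; Ingrid's €150,000 share passes to Ingrid's issue.
Faisal's share (€150,000) is divided into 3 shares of €50,000: Farrukh, Kalinda, and Leilani each take €50,000.
Ingrid's share (€150,000) is divided into 3 shares of €50,000: Benedek, Romilly, and Freya each take €50,000.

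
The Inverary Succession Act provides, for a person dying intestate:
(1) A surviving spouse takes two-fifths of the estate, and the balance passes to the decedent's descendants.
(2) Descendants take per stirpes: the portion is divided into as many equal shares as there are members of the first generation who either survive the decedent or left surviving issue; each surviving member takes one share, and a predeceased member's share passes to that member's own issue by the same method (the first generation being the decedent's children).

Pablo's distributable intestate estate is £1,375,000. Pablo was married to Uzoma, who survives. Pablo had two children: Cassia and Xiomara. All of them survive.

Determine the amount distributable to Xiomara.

Uzoma takes two-fifths of £1,375,000 = £550,000. The remaining £825,000 passes to the descendants.
The descendants' portion (£825,000) is divided into 2 shares of £412,500: Cassia and Xiomara each take £412,500.

Xiomara receives £412,500.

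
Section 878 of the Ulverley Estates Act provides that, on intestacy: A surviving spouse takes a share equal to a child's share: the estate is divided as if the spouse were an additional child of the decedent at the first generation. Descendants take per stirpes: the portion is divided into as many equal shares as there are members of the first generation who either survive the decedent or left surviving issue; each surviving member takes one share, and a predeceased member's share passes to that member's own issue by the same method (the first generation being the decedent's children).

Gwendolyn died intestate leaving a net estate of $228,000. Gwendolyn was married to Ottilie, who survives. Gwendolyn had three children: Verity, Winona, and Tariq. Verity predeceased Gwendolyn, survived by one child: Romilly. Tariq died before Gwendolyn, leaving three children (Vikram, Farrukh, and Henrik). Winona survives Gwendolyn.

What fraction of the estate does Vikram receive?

Vikram receives 1/12 of the estate.

The spouse counts as an additional share at the children's level, so there are 4 primary shares of $57,000. Ottilie takes one such share ($57,000).
The children's combined portion ($171,000) is divided into 3 shares of $57,000: Winona takes $57,000; Verity's $57,000 share passes to Verity's issue; Tariq's $57,000 share passes to Tariq's issue.
Verity's share ($57,000) passes entirely to Romilly.
Tariq's share ($57,000) is divided into 3 shares of $19,000: Vikram, Farrukh, and Henrik each take $19,000.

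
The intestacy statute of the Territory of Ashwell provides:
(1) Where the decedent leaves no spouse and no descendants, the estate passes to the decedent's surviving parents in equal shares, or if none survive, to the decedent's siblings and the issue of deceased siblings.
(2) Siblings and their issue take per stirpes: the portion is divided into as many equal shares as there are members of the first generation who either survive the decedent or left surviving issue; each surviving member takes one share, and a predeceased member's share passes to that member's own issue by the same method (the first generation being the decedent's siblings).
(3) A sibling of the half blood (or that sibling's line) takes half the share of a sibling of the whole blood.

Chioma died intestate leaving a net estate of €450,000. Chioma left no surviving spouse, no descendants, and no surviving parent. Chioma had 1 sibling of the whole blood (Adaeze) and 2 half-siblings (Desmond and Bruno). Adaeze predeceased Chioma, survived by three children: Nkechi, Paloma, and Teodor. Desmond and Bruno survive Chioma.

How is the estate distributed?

Desmond: €112,500; Nkechi: €75,000; Paloma: €75,000; Teodor: €75,000; Bruno: €112,500

The entire €450,000 passes to the siblings and their issue.
Counting each half-blood sibling's line as half a unit, there are 2 units in €450,000, so one unit is €225,000. Whole-blood lines (Adaeze) take €225,000 each; half-blood lines (Desmond and Bruno) take €112,500 each.
Adaeze's share (€225,000) is divided into 3 shares of €75,000: Nkechi, Paloma, and Teodor each take €75,000.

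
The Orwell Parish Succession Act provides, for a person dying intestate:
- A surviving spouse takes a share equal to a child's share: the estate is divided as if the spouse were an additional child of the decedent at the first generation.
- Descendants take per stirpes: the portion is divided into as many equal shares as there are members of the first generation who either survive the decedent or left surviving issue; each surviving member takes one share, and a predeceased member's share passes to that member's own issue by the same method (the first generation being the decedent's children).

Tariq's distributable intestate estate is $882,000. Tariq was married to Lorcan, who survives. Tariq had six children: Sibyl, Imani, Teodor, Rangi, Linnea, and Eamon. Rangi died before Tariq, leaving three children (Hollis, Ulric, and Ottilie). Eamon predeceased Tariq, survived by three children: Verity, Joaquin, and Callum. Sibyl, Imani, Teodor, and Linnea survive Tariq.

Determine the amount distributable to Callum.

Callum receives $42,000.

The spouse counts as an additional share at the children's level, so there are 7 primary shares of $126,000. Lorcan takes one such share ($126,000).
The children's combined portion ($756,000) is divided into 6 shares of $126,000: Sibyl, Imani, Teodor, and Linnea each take $126,000; Rangi's $126,000 share passes to Rangi's issue; Eamon's $126,000 share passes to Eamon's issue.
Rangi's share ($126,000) is divided into 3 shares of $42,000: Hollis, Ulric, and Ottilie each take $42,000.
Eamon's share ($126,000) is divided into 3 shares of $42,000: Verity, Joaquin, and Callum each take $42,000.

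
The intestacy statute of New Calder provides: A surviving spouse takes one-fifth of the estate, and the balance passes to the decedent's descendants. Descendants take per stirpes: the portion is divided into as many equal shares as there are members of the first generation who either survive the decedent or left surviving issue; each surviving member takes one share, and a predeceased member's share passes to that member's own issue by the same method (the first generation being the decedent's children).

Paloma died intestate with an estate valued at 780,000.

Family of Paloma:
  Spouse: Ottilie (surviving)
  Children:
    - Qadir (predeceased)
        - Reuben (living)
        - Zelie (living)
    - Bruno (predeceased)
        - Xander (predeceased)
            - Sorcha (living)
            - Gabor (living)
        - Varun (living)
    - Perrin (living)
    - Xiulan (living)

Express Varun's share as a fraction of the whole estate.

Ottilie takes one-fifth of 780,000 = 156,000. The remaining 624,000 passes to the descendants.
The descendants' portion (624,000) is divided into 4 shares of 156,000: Perrin and Xiulan each take 156,000; Qadir's 156,000 share passes to Qadir's issue; Bruno's 156,000 share passes to Bruno's issue.
Qadir's share (156,000) is divided into 2 shares of 78,000: Reuben and Zelie each take 78,000.
Bruno's share (156,000) is divided into 2 shares of 78,000: Varun takes 78,000; Xander's 78,000 share passes to Xander's issue.
Xander's share (78,000) is divided into 2 shares of 39,000: Sorcha and Gabor each take 39,000.

Varun receives 1/10 of the estate.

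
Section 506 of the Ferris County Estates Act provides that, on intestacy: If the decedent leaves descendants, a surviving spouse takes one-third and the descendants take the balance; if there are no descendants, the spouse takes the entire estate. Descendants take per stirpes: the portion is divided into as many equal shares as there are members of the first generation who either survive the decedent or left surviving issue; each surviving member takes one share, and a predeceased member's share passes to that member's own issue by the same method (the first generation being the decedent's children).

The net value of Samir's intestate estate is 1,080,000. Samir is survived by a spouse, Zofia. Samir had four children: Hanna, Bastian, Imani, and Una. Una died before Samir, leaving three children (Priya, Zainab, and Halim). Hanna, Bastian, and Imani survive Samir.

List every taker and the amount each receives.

Zofia: 360,000; Hanna: 180,000; Bastian: 180,000; Imani: 180,000; Priya: 60,000; Zainab: 60,000; Halim: 60,000

Zofia takes one-third of 1,080,000 = 360,000. The remaining 720,000 passes to the descendants.
The descendants' portion (720,000) is divided into 4 shares of 180,000: Hanna, Bastian, and Imani each take 180,000; Una's 180,000 share passes to Una's issue.
Una's share (180,000) is divided into 3 shares of 60,000: Priya, Zainab, and Halim each take 60,000.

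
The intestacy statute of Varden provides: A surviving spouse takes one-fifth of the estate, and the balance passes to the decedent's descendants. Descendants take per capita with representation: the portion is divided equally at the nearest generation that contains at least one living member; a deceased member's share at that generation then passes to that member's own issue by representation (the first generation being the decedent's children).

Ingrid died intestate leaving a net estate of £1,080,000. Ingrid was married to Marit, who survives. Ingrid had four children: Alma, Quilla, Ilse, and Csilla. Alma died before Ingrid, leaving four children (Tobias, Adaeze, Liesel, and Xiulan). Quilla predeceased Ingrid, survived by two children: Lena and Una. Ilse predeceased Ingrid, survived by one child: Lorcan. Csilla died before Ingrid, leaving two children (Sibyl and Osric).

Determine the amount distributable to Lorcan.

Marit takes one-fifth of £1,080,000 = £216,000. The remaining £864,000 passes to the descendants.
No child survives, so the initial division is made at the grandchildren's generation.
The descendants' portion (£864,000) is divided into 9 shares of £96,000: Tobias, Adaeze, Liesel, Xiulan, Lena, Una, Lorcan, Sibyl, and Osric each take £96,000.

Lorcan receives £96,000.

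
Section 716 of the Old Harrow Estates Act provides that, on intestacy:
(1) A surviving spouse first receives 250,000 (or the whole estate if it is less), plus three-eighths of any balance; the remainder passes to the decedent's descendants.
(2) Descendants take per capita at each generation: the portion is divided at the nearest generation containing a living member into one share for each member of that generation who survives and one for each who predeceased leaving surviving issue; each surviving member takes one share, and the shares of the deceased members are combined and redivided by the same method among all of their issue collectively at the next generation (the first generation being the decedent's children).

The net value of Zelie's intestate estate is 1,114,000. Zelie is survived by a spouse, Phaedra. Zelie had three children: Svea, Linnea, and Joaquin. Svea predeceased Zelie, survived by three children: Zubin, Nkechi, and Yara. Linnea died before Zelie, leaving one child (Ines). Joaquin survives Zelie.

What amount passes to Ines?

Ines receives 90,000.

Phaedra first takes 250,000, leaving a balance of 864,000. Phaedra then takes three-eighths of the balance (324,000), for a total of 574,000. The remaining 540,000 passes to the descendants.
The descendants' portion (540,000) is divided at the children's generation into 3 shares of 180,000. Joaquin takes 180,000. The 2 shares of the deceased (Svea and Linnea) are combined into a pool of 360,000.
That pool (360,000) is divided at the grandchildren's generation equally among Zubin, Nkechi, Yara, and Ines: 90,000 each.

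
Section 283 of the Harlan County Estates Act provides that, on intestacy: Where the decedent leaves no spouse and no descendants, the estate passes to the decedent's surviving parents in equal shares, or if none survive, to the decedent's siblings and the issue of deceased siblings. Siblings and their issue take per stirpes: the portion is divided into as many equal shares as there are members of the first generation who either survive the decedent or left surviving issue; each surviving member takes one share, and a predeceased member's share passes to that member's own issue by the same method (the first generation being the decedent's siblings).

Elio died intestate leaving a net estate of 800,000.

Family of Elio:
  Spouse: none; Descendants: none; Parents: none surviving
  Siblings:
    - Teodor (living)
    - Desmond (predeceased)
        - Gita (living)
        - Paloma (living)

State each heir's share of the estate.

The entire 800,000 passes to the siblings and their issue.
That amount (800,000) is divided into 2 shares of 400,000: Teodor takes 400,000; Desmond's 400,000 share passes to Desmond's issue.
Desmond's share (400,000) is divided into 2 shares of 200,000: Gita and Paloma each take 200,000.

Teodor: 400,000; Gita: 200,000; Paloma: 200,000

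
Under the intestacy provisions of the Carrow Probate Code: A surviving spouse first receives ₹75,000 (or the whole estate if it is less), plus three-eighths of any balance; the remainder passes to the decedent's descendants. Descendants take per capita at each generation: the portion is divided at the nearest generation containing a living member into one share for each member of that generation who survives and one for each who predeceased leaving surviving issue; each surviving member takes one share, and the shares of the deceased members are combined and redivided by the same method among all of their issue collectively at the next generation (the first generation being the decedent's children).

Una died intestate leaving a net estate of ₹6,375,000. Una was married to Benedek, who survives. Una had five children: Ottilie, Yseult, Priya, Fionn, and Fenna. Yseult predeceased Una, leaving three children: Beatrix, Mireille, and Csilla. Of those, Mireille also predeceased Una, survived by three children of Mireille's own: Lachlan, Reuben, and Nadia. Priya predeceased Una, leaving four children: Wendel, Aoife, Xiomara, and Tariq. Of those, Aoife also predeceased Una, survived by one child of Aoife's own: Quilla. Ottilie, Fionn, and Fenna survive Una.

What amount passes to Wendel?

Wendel receives ₹225,000.

Benedek first takes ₹75,000, leaving a balance of ₹6,300,000. Benedek then takes three-eighths of the balance (₹2,362,500), for a total of ₹2,437,500. The remaining ₹3,937,500 passes to the descendants.
The descendants' portion (₹3,937,500) is divided at the children's generation into 5 shares of ₹787,500. Ottilie, Fionn, and Fenna each take ₹787,500. The 2 shares of the deceased (Yseult and Priya) are combined into a pool of ₹1,575,000.
That pool (₹1,575,000) is divided at the grandchildren's generation into 7 shares of ₹225,000. Beatrix, Csilla, Wendel, Xiomara, and Tariq each take ₹225,000. The 2 shares of the deceased (Mireille and Aoife) are combined into a pool of ₹450,000.
That pool (₹450,000) is divided at the great-grandchildren's generation equally among Lachlan, Reuben, Nadia, and Quilla: ₹112,500 each.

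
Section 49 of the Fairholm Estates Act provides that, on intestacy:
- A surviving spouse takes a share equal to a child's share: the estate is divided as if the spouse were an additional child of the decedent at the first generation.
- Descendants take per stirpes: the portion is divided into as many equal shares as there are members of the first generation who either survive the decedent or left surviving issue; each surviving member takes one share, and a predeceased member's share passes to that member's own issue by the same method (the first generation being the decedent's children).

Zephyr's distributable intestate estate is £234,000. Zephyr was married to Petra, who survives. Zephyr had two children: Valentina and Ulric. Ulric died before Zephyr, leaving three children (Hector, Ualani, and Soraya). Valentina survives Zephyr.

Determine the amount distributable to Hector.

Hector receives £26,000.

The spouse counts as an additional share at the children's level, so there are 3 primary shares of £78,000. Petra takes one such share (£78,000).
The children's combined portion (£156,000) is divided into 2 shares of £78,000: Valentina takes £78,000; Ulric's £78,000 share passes to Ulric's issue.
Ulric's share (£78,000) is divided into 3 shares of £26,000: Hector, Ualani, and Soraya each take £26,000.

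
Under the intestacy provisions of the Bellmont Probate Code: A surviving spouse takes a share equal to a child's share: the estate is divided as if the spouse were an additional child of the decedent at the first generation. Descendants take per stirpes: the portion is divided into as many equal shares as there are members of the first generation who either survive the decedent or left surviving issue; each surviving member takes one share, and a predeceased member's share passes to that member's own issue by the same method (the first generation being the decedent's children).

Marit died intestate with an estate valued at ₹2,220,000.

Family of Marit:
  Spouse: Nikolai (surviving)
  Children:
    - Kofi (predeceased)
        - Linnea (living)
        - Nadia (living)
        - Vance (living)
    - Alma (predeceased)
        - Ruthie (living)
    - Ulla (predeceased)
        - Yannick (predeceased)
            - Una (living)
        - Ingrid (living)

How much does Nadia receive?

Nadia receives ₹185,000.

The spouse counts as an additional share at the children's level, so there are 4 primary shares of ₹555,000. Nikolai takes one such share (₹555,000).
The children's combined portion (₹1,665,000) is divided into 3 shares of ₹555,000: Kofi's ₹555,000 share passes to Kofi's issue; Alma's ₹555,000 share passes to Alma's issue; Ulla's ₹555,000 share passes to Ulla's issue.
Kofi's share (₹555,000) is divided into 3 shares of ₹185,000: Linnea, Nadia, and Vance each take ₹185,000.
Alma's share (₹555,000) passes entirely to Ruthie.
Ulla's share (₹555,000) is divided into 2 shares of ₹277,500: Ingrid takes ₹277,500; Yannick's ₹277,500 share passes to Yannick's issue.
Yannick's share (₹277,500) passes entirely to Una.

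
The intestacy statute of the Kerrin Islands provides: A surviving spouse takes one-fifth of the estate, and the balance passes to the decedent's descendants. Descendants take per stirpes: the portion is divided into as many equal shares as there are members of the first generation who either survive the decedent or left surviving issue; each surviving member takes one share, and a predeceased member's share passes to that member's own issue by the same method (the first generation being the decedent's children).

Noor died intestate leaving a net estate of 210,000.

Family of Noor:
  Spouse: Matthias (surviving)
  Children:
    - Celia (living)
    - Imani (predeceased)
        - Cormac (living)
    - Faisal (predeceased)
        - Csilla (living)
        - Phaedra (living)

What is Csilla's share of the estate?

Csilla receives 28,000.

Matthias takes one-fifth of 210,000 = 42,000. The remaining 168,000 passes to the descendants.
The descendants' portion (168,000) is divided into 3 shares of 56,000: Celia takes 56,000; Imani's 56,000 share passes to Imani's issue; Faisal's 56,000 share passes to Faisal's issue.
Imani's share (56,000) passes entirely to Cormac.
Faisal's share (56,000) is divided into 2 shares of 28,000: Csilla and Phaedra each take 28,000.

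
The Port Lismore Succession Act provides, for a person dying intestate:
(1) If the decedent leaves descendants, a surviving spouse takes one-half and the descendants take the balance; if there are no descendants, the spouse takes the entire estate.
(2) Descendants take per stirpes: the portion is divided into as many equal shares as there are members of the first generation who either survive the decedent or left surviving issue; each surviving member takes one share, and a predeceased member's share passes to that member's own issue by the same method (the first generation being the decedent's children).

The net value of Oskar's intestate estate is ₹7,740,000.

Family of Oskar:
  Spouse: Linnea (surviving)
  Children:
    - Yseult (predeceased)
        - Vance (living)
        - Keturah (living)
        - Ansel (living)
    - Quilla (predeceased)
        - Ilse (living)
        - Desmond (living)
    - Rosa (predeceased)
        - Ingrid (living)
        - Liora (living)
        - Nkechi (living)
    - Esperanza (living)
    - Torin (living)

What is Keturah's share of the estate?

Linnea takes one-half of ₹7,740,000 = ₹3,870,000. The remaining ₹3,870,000 passes to the descendants.
The descendants' portion (₹3,870,000) is divided into 5 shares of ₹774,000: Esperanza and Torin each take ₹774,000; Yseult's ₹774,000 share passes to Yseult's issue; Quilla's ₹774,000 share passes to Quilla's issue; Rosa's ₹774,000 share passes to Rosa's issue.
Yseult's share (₹774,000) is divided into 3 shares of ₹258,000: Vance, Keturah, and Ansel each take ₹258,000.
Quilla's share (₹774,000) is divided into 2 shares of ₹387,000: Ilse and Desmond each take ₹387,000.
Rosa's share (₹774,000) is divided into 3 shares of ₹258,000: Ingrid, Liora, and Nkechi each take ₹258,000.

Keturah receives ₹258,000.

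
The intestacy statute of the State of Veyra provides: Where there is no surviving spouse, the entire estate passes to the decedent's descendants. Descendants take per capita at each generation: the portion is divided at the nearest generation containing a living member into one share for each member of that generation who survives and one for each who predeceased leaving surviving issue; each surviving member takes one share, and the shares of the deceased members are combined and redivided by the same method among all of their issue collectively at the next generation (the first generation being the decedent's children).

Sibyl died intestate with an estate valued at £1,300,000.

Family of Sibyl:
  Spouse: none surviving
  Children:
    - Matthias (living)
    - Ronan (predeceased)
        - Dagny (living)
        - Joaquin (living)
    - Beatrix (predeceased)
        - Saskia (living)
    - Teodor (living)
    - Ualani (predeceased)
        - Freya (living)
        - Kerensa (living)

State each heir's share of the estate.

Matthias: £260,000; Dagny: £156,000; Joaquin: £156,000; Saskia: £156,000; Teodor: £260,000; Freya: £156,000; Kerensa: £156,000

The entire £1,300,000 passes to the descendants.
That amount (£1,300,000) is divided at the children's generation into 5 shares of £260,000. Matthias and Teodor each take £260,000. The 3 shares of the deceased (Ronan, Beatrix, and Ualani) are combined into a pool of £780,000.
That pool (£780,000) is divided at the grandchildren's generation equally among Dagny, Joaquin, Saskia, Freya, and Kerensa: £156,000 each.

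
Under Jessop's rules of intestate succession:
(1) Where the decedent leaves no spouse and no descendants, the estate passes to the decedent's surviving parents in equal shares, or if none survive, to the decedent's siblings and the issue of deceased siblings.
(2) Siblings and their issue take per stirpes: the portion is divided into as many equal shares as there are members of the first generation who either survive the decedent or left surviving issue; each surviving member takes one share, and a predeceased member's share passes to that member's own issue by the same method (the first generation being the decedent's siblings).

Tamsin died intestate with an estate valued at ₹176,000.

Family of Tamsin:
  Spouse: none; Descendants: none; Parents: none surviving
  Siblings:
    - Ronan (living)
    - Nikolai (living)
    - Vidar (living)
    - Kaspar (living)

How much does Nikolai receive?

Nikolai receives ₹44,000.

The entire ₹176,000 passes to the siblings and their issue.
That amount (₹176,000) is divided into 4 shares of ₹44,000: Ronan, Nikolai, Vidar, and Kaspar each take ₹44,000.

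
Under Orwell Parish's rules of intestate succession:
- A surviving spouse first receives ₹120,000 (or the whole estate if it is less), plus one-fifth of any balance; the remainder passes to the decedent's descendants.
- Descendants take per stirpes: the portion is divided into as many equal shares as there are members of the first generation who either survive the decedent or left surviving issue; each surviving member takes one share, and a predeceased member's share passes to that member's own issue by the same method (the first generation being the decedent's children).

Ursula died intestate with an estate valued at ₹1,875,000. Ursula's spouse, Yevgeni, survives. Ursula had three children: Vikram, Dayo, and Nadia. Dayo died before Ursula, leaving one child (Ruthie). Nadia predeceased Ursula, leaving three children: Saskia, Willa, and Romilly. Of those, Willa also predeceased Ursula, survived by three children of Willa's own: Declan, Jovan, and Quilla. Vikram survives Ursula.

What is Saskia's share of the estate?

Yevgeni first takes ₹120,000, leaving a balance of ₹1,755,000. Yevgeni then takes one-fifth of the balance (₹351,000), for a total of ₹471,000. The remaining ₹1,404,000 passes to the descendants.
The descendants' portion (₹1,404,000) is divided into 3 shares of ₹468,000: Vikram takes ₹468,000; Dayo's ₹468,000 share passes to Dayo's issue; Nadia's ₹468,000 share passes to Nadia's issue.
Dayo's share (₹468,000) passes entirely to Ruthie.
Nadia's share (₹468,000) is divided into 3 shares of ₹156,000: Saskia and Romilly each take ₹156,000; Willa's ₹156,000 share passes to Willa's issue.
Willa's share (₹156,000) is divided into 3 shares of ₹52,000: Declan, Jovan, and Quilla each take ₹52,000.

Saskia receives ₹156,000.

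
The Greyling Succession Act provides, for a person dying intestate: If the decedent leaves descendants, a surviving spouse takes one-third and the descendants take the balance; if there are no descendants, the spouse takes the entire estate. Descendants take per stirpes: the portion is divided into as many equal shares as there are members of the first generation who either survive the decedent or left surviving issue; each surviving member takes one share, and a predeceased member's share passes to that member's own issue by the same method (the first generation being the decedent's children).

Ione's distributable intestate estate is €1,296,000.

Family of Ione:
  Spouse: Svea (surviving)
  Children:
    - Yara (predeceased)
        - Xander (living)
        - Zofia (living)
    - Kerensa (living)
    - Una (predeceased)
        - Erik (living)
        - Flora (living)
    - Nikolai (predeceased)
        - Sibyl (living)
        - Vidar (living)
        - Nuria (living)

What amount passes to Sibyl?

Svea takes one-third of €1,296,000 = €432,000. The remaining €864,000 passes to the descendants.
The descendants' portion (€864,000) is divided into 4 shares of €216,000: Kerensa takes €216,000; Yara's €216,000 share passes to Yara's issue; Una's €216,000 share passes to Una's issue; Nikolai's €216,000 share passes to Nikolai's issue.
Yara's share (€216,000) is divided into 2 shares of €108,000: Xander and Zofia each take €108,000.
Una's share (€216,000) is divided into 2 shares of €108,000: Erik and Flora each take €108,000.
Nikolai's share (€216,000) is divided into 3 shares of €72,000: Sibyl, Vidar, and Nuria each take €72,000.

Sibyl receives €72,000.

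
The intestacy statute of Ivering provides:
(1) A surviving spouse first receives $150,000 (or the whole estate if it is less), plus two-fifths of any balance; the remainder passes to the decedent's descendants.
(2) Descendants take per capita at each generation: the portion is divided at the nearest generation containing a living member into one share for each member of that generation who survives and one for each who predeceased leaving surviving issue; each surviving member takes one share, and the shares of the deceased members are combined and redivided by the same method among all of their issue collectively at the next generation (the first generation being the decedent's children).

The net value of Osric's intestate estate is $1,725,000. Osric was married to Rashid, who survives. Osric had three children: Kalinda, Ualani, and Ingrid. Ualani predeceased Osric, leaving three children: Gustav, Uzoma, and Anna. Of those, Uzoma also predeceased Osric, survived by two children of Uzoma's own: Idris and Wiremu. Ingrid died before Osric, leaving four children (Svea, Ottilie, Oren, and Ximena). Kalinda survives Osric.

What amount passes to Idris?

Idris receives $45,000.

Rashid first takes $150,000, leaving a balance of $1,575,000. Rashid then takes two-fifths of the balance ($630,000), for a total of $780,000. The remaining $945,000 passes to the descendants.
The descendants' portion ($945,000) is divided at the children's generation into 3 shares of $315,000. Kalinda takes $315,000. The 2 shares of the deceased (Ualani and Ingrid) are combined into a pool of $630,000.
That pool ($630,000) is divided at the grandchildren's generation into 7 shares of $90,000. Gustav, Anna, Svea, Ottilie, Oren, and Ximena each take $90,000. The remaining share for the deceased Uzoma ($90,000) is carried to the next generation.
That pool ($90,000) is divided at the great-grandchildren's generation equally among Idris and Wiremu: $45,000 each.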